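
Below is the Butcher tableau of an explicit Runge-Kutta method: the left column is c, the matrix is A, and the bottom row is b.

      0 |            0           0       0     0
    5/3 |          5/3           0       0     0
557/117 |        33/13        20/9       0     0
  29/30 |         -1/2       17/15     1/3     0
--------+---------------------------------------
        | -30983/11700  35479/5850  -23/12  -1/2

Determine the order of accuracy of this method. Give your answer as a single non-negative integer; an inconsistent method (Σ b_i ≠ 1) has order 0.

b = (-30983/11700, 35479/5850, -23/12, -1/2)
c = (0, 5/3, 557/117, 29/30)
Ac = (0, 0, 100/27, 1220/351)
Σ b_i: (-30983/11700)·1 + 35479/5850·1 + (-23/12)·1 + (-1/2)·1 = 1 ✓
b·c: 35479/5850·5/3 + (-23/12)·557/117 + (-1/2)·29/30 = 1/2 ✓
b·c²: 35479/5850·25/9 + (-23/12)·310249/13689 + (-1/2)·841/900 = -222255733/8213400 ≠ 1/3 ⇒ order 2.
b·Ac: (-23/12)·100/27 + (-1/2)·1220/351 = -9305/1053 ≠ 1/6

2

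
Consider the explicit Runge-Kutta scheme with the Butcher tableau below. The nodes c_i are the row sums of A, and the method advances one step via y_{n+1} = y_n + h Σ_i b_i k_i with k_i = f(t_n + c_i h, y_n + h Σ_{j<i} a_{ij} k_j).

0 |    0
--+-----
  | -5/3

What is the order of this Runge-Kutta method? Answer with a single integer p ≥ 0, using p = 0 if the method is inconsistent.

b = (-5/3)
c = (0)
Σ b_i: (-5/3)·1 = -5/3 ≠ 1 ⇒ order 0.

0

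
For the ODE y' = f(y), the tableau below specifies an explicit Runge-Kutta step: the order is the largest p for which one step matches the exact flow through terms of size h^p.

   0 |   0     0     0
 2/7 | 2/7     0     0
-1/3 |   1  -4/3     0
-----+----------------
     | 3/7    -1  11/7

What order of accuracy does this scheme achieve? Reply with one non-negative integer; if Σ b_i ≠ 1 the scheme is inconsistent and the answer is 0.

1

b = (3/7, -1, 11/7)
c = (0, 2/7, -1/3)
Ac = (0, 0, -8/21)
Σ b_i: 3/7·1 + (-1)·1 + 11/7·1 = 1 ✓
b·c: (-1)·2/7 + 11/7·(-1/3) = -17/21 ≠ 1/2 ⇒ order 1.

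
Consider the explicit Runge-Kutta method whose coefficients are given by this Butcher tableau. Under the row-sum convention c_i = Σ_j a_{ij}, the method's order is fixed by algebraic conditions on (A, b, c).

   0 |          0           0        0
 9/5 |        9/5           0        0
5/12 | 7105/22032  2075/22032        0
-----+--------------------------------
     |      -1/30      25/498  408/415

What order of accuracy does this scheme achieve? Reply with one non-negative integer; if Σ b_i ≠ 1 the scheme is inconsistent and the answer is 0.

b = (-1/30, 25/498, 408/415)
c = (0, 9/5, 5/12)
Ac = (0, 0, 415/2448)
Σ b_i: (-1/30)·1 + 25/498·1 + 408/415·1 = 1 ✓
b·c: 25/498·9/5 + 408/415·5/12 = 1/2 ✓
b·c²: 25/498·81/25 + 408/415·25/144 = 1/3 ✓
b·Ac: 408/415·415/2448 = 1/6 ✓; 3 stages ⇒ order 3.

3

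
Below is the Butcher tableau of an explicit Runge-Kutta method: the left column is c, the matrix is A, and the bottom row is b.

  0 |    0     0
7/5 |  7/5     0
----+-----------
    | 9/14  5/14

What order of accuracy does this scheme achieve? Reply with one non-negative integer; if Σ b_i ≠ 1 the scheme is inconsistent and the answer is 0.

2

b = (9/14, 5/14)
c = (0, 7/5)
Σ b_i: 9/14·1 + 5/14·1 = 1 ✓
b·c: 5/14·7/5 = 1/2 ✓; 2 stages ⇒ order 2.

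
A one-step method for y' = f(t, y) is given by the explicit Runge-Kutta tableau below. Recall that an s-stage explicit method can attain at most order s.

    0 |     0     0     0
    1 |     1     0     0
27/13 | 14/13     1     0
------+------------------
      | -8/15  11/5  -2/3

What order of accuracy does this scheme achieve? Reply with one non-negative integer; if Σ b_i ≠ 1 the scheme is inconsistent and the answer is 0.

b = (-8/15, 11/5, -2/3)
c = (0, 1, 27/13)
Ac = (0, 0, 1)
Σ b_i: (-8/15)·1 + 11/5·1 + (-2/3)·1 = 1 ✓
b·c: 11/5·1 + (-2/3)·27/13 = 53/65 ≠ 1/2 ⇒ order 1.

1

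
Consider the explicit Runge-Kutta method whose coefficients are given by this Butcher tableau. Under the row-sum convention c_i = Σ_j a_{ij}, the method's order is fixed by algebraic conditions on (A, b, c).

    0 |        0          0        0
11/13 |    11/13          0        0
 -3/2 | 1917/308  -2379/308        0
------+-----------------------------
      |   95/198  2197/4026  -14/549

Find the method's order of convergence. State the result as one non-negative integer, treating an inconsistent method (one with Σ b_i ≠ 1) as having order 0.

3

b = (95/198, 2197/4026, -14/549)
c = (0, 11/13, -3/2)
Ac = (0, 0, -183/28)
Σ b_i: 95/198·1 + 2197/4026·1 + (-14/549)·1 = 1 ✓
b·c: 2197/4026·11/13 + (-14/549)·(-3/2) = 1/2 ✓
b·c²: 2197/4026·121/169 + (-14/549)·9/4 = 1/3 ✓
b·Ac: (-14/549)·(-183/28) = 1/6 ✓; 3 stages ⇒ order 3.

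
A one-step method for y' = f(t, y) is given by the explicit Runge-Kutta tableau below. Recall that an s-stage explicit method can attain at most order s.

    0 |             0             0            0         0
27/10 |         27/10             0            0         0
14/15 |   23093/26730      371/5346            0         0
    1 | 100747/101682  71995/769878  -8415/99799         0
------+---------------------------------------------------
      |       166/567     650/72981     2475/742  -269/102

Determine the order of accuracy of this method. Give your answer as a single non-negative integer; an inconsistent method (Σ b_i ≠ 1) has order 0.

b = (166/567, 650/72981, 2475/742, -269/102)
c = (0, 27/10, 14/15, 1)
Ac = (0, 0, 371/1980, 187/1076)
Σ b_i: 166/567·1 + 650/72981·1 + 2475/742·1 + (-269/102)·1 = 1 ✓
b·c: 650/72981·27/10 + 2475/742·14/15 + (-269/102)·1 = 1/2 ✓
b·c²: 650/72981·729/100 + 2475/742·196/225 + (-269/102)·1 = 1/3 ✓
b·Ac: 2475/742·371/1980 + (-269/102)·187/1076 = 1/6 ✓
b·c³: 650/72981·19683/1000 + 2475/742·2744/3375 + (-269/102)·1 = 1/4 ✓
b·(c∘Ac): 2475/742·2597/14850 + (-269/102)·187/1076 = 1/8 ✓
b·Ac²: 2475/742·1113/2200 + (-269/102)·1309/2152 = 1/12 ✓
b·A²c: (-269/102)·(-17/1076) = 1/24 ✓; 4 stages ⇒ order 4.

4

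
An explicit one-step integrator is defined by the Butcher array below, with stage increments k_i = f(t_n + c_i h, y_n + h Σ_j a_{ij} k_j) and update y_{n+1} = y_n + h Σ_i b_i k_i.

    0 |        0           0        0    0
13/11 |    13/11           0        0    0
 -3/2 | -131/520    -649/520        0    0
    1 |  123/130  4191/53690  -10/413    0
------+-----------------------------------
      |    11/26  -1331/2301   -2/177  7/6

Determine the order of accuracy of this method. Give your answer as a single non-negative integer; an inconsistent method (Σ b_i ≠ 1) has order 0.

4

b = (11/26, -1331/2301, -2/177, 7/6)
c = (0, 13/11, -3/2, 1)
Ac = (0, 0, -59/40, 9/70)
Σ b_i: 11/26·1 + (-1331/2301)·1 + (-2/177)·1 + 7/6·1 = 1 ✓
b·c: (-1331/2301)·13/11 + (-2/177)·(-3/2) + 7/6·1 = 1/2 ✓
b·c²: (-1331/2301)·169/121 + (-2/177)·9/4 + 7/6·1 = 1/3 ✓
b·Ac: (-2/177)·(-59/40) + 7/6·9/70 = 1/6 ✓
b·c³: (-1331/2301)·2197/1331 + (-2/177)·(-27/8) + 7/6·1 = 1/4 ✓
b·(c∘Ac): (-2/177)·177/80 + 7/6·9/70 = 1/8 ✓
b·Ac²: (-2/177)·(-767/440) + 7/6·3/55 = 1/12 ✓
b·A²c: 7/6·1/28 = 1/24 ✓; 4 stages ⇒ order 4.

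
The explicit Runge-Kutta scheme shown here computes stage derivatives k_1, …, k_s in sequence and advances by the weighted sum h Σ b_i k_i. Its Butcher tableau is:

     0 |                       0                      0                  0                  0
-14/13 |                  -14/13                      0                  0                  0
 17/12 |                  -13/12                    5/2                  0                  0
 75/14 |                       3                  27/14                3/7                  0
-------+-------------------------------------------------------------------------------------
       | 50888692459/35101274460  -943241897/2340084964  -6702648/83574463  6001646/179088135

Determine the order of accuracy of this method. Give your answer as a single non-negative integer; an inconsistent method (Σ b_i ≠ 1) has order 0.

b = (50888692459/35101274460, -943241897/2340084964, -6702648/83574463, 6001646/179088135)
c = (0, -14/13, 17/12, 75/14)
Ac = (0, 0, -35/13, -535/364)
Σ b_i: 50888692459/35101274460·1 + (-943241897/2340084964)·1 + (-6702648/83574463)·1 + 6001646/179088135·1 = 1 ✓
b·c: (-943241897/2340084964)·(-14/13) + (-6702648/83574463)·17/12 + 6001646/179088135·75/14 = 1/2 ✓
b·c²: (-943241897/2340084964)·196/169 + (-6702648/83574463)·289/144 + 6001646/179088135·5625/196 = 1/3 ✓
b·Ac: (-6702648/83574463)·(-35/13) + 6001646/179088135·(-535/364) = 1/6 ✓
b·c³: (-943241897/2340084964)·(-2744/2197) + (-6702648/83574463)·4913/1728 + 6001646/179088135·421875/2744 = 2972121693955/547579881576 ≠ 1/4 ⇒ order 3.
b·(c∘Ac): (-6702648/83574463)·(-595/156) + 6001646/179088135·(-40125/5096) = 182615445/4345872076 ≠ 1/8
b·Ac²: (-6702648/83574463)·490/169 + 6001646/179088135·175849/56784 = -7194015203/55875498120 ≠ 1/12
b·A²c: 6001646/179088135·(-15/13) = -6001646/155209717 ≠ 1/24

3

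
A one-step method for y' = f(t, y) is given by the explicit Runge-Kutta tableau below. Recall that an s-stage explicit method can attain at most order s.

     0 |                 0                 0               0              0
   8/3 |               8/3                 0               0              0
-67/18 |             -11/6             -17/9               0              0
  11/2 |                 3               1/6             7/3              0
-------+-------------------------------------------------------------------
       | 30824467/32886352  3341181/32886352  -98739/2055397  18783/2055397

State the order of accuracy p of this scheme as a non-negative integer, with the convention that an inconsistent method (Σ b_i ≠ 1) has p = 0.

b = (30824467/32886352, 3341181/32886352, -98739/2055397, 18783/2055397)
c = (0, 8/3, -67/18, 11/2)
Ac = (0, 0, -136/27, -445/54)
Σ b_i: 30824467/32886352·1 + 3341181/32886352·1 + (-98739/2055397)·1 + 18783/2055397·1 = 1 ✓
b·c: 3341181/32886352·8/3 + (-98739/2055397)·(-67/18) + 18783/2055397·11/2 = 1/2 ✓
b·c²: 3341181/32886352·64/9 + (-98739/2055397)·4489/324 + 18783/2055397·121/4 = 1/3 ✓
b·Ac: (-98739/2055397)·(-136/27) + 18783/2055397·(-445/54) = 1/6 ✓
b·c³: 3341181/32886352·512/27 + (-98739/2055397)·(-300763/5832) + 18783/2055397·1331/8 = 438372883/73994292 ≠ 1/4 ⇒ order 3.
b·(c∘Ac): (-98739/2055397)·4556/243 + 18783/2055397·(-4895/108) = -10810307/8221588 ≠ 1/8
b·Ac²: (-98739/2055397)·(-1088/81) + 18783/2055397·32575/972 = 211221401/221982876 ≠ 1/12
b·A²c: 18783/2055397·(-952/81) = -1986824/18498573 ≠ 1/24

3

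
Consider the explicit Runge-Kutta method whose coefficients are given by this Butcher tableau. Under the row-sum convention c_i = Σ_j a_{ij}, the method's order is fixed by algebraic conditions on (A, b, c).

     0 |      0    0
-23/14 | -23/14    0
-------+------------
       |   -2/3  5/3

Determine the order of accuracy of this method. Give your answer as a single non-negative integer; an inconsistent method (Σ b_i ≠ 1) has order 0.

b = (-2/3, 5/3)
c = (0, -23/14)
Σ b_i: (-2/3)·1 + 5/3·1 = 1 ✓
b·c: 5/3·(-23/14) = -115/42 ≠ 1/2 ⇒ order 1.

1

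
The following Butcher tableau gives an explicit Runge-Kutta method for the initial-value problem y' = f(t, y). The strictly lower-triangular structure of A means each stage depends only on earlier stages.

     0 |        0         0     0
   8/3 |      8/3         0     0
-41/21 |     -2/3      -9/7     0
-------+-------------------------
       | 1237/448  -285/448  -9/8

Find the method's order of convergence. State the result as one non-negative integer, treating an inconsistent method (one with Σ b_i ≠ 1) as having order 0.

b = (1237/448, -285/448, -9/8)
c = (0, 8/3, -41/21)
Ac = (0, 0, -24/7)
Σ b_i: 1237/448·1 + (-285/448)·1 + (-9/8)·1 = 1 ✓
b·c: (-285/448)·8/3 + (-9/8)·(-41/21) = 1/2 ✓
b·c²: (-285/448)·64/9 + (-9/8)·1681/441 = -10363/1176 ≠ 1/3 ⇒ order 2.
b·Ac: (-9/8)·(-24/7) = 27/7 ≠ 1/6

2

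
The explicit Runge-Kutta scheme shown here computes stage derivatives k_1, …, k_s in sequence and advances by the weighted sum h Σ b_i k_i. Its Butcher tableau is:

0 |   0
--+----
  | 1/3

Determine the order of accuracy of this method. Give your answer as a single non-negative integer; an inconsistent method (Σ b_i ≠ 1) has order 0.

b = (1/3)
c = (0)
Σ b_i: 1/3·1 = 1/3 ≠ 1 ⇒ order 0.

0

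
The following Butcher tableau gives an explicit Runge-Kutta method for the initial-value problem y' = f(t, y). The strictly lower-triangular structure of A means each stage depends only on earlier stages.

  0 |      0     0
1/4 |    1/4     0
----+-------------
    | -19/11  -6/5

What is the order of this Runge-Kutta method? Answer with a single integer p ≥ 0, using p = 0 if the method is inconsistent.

b = (-19/11, -6/5)
c = (0, 1/4)
Σ b_i: (-19/11)·1 + (-6/5)·1 = -161/55 ≠ 1 ⇒ order 0.

0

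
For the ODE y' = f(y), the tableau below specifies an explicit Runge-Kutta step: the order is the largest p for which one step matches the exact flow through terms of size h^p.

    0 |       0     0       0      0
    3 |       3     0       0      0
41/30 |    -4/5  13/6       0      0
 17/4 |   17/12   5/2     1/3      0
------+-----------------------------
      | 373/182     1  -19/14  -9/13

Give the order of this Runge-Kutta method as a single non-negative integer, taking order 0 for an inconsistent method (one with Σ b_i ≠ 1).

1

b = (373/182, 1, -19/14, -9/13)
c = (0, 3, 41/30, 17/4)
Ac = (0, 0, 13/2, 358/45)
Σ b_i: 373/182·1 + 1·1 + (-19/14)·1 + (-9/13)·1 = 1 ✓
b·c: 1·3 + (-19/14)·41/30 + (-9/13)·17/4 = -2453/1365 ≠ 1/2 ⇒ order 1.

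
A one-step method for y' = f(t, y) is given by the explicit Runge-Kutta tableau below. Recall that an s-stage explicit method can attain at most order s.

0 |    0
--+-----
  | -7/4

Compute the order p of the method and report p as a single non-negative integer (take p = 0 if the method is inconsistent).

b = (-7/4)
c = (0)
Σ b_i: (-7/4)·1 = -7/4 ≠ 1 ⇒ order 0.

0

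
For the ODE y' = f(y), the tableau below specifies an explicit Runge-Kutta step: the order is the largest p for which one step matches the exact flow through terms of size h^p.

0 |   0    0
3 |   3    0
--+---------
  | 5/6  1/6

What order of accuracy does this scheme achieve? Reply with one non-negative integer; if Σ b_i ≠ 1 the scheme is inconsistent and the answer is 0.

2

b = (5/6, 1/6)
c = (0, 3)
Σ b_i: 5/6·1 + 1/6·1 = 1 ✓
b·c: 1/6·3 = 1/2 ✓; 2 stages ⇒ order 2.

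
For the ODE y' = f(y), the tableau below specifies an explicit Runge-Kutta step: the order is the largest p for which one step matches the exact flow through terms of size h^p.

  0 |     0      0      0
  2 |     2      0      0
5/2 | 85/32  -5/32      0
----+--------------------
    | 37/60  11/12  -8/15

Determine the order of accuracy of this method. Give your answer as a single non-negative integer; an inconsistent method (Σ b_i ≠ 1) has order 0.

3

b = (37/60, 11/12, -8/15)
c = (0, 2, 5/2)
Ac = (0, 0, -5/16)
Σ b_i: 37/60·1 + 11/12·1 + (-8/15)·1 = 1 ✓
b·c: 11/12·2 + (-8/15)·5/2 = 1/2 ✓
b·c²: 11/12·4 + (-8/15)·25/4 = 1/3 ✓
b·Ac: (-8/15)·(-5/16) = 1/6 ✓; 3 stages ⇒ order 3.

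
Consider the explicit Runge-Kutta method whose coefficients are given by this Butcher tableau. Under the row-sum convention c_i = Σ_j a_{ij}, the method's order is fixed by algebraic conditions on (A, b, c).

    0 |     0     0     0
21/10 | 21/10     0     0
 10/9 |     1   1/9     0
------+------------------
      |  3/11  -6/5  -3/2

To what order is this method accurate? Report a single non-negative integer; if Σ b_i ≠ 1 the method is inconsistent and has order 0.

b = (3/11, -6/5, -3/2)
c = (0, 21/10, 10/9)
Ac = (0, 0, 7/30)
Σ b_i: 3/11·1 + (-6/5)·1 + (-3/2)·1 = -267/110 ≠ 1 ⇒ order 0.

0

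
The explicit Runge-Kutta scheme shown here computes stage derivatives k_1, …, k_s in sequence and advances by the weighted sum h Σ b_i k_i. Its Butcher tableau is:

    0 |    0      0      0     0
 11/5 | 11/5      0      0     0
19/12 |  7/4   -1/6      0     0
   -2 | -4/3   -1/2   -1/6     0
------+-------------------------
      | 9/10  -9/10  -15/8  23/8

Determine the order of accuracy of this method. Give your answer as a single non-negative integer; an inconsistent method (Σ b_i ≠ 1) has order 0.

1

b = (9/10, -9/10, -15/8, 23/8)
c = (0, 11/5, 19/12, -2)
Ac = (0, 0, -11/30, -491/360)
Σ b_i: 9/10·1 + (-9/10)·1 + (-15/8)·1 + 23/8·1 = 1 ✓
b·c: (-9/10)·11/5 + (-15/8)·19/12 + 23/8·(-2) = -8559/800 ≠ 1/2 ⇒ order 1.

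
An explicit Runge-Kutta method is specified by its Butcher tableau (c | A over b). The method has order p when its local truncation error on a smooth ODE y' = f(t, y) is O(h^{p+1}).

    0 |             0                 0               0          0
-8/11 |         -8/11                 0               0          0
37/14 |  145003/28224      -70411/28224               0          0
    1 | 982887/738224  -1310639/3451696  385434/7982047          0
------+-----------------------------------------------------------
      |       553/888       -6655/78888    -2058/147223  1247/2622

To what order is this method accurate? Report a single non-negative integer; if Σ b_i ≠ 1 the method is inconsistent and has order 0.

b = (553/888, -6655/78888, -2058/147223, 1247/2622)
c = (0, -8/11, 37/14, 1)
Ac = (0, 0, 6401/3528, 1007/2494)
Σ b_i: 553/888·1 + (-6655/78888)·1 + (-2058/147223)·1 + 1247/2622·1 = 1 ✓
b·c: (-6655/78888)·(-8/11) + (-2058/147223)·37/14 + 1247/2622·1 = 1/2 ✓
b·c²: (-6655/78888)·64/121 + (-2058/147223)·1369/196 + 1247/2622·1 = 1/3 ✓
b·Ac: (-2058/147223)·6401/3528 + 1247/2622·1007/2494 = 1/6 ✓
b·c³: (-6655/78888)·(-512/1331) + (-2058/147223)·50653/2744 + 1247/2622·1 = 1/4 ✓
b·(c∘Ac): (-2058/147223)·236837/49392 + 1247/2622·1007/2494 = 1/8 ✓
b·Ac²: (-2058/147223)·(-6401/4851) + 1247/2622·3743/27434 = 1/12 ✓
b·A²c: 1247/2622·437/4988 = 1/24 ✓; 4 stages ⇒ order 4.

4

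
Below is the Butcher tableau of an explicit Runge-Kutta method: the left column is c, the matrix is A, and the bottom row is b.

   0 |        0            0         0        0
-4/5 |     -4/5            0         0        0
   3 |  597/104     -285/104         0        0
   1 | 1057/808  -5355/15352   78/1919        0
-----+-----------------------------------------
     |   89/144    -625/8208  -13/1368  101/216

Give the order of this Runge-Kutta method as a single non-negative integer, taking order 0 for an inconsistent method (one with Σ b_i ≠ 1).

4

b = (89/144, -625/8208, -13/1368, 101/216)
c = (0, -4/5, 3, 1)
Ac = (0, 0, 57/26, 81/202)
Σ b_i: 89/144·1 + (-625/8208)·1 + (-13/1368)·1 + 101/216·1 = 1 ✓
b·c: (-625/8208)·(-4/5) + (-13/1368)·3 + 101/216·1 = 1/2 ✓
b·c²: (-625/8208)·16/25 + (-13/1368)·9 + 101/216·1 = 1/3 ✓
b·Ac: (-13/1368)·57/26 + 101/216·81/202 = 1/6 ✓
b·c³: (-625/8208)·(-64/125) + (-13/1368)·27 + 101/216·1 = 1/4 ✓
b·(c∘Ac): (-13/1368)·171/26 + 101/216·81/202 = 1/8 ✓
b·Ac²: (-13/1368)·(-114/65) + 101/216·72/505 = 1/12 ✓
b·A²c: 101/216·9/101 = 1/24 ✓; 4 stages ⇒ order 4.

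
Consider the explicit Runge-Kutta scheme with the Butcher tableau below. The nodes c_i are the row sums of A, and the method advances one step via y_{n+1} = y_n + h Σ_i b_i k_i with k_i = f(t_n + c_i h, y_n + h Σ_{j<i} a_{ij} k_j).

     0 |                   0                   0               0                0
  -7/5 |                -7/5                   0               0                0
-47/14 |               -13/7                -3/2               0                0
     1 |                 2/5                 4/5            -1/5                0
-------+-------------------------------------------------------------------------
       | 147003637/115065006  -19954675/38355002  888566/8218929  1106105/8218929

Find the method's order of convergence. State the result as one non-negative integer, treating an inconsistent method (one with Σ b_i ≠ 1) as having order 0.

3

b = (147003637/115065006, -19954675/38355002, 888566/8218929, 1106105/8218929)
c = (0, -7/5, -47/14, 1)
Ac = (0, 0, 21/10, -157/350)
Σ b_i: 147003637/115065006·1 + (-19954675/38355002)·1 + 888566/8218929·1 + 1106105/8218929·1 = 1 ✓
b·c: (-19954675/38355002)·(-7/5) + 888566/8218929·(-47/14) + 1106105/8218929·1 = 1/2 ✓
b·c²: (-19954675/38355002)·49/25 + 888566/8218929·2209/196 + 1106105/8218929·1 = 1/3 ✓
b·Ac: 888566/8218929·21/10 + 1106105/8218929·(-157/350) = 1/6 ✓
b·c³: (-19954675/38355002)·(-343/125) + 888566/8218929·(-103823/2744) + 1106105/8218929·1 = -969764053/383550020 ≠ 1/4 ⇒ order 3.
b·(c∘Ac): 888566/8218929·(-141/20) + 1106105/8218929·(-157/350) = -33802787/41094645 ≠ 1/8
b·Ac²: 888566/8218929·(-147/50) + 1106105/8218929·(-16809/24500) = -157325577/383550020 ≠ 1/12
b·A²c: 1106105/8218929·(-21/50) = -1548547/27396430 ≠ 1/24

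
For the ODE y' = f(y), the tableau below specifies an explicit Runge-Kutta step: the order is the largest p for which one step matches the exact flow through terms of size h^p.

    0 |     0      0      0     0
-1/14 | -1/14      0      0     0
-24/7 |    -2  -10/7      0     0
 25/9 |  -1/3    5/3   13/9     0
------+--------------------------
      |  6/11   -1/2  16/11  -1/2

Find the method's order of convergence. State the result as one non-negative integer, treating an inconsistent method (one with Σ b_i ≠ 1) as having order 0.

1

b = (6/11, -1/2, 16/11, -1/2)
c = (0, -1/14, -24/7, 25/9)
Ac = (0, 0, 5/49, -71/14)
Σ b_i: 6/11·1 + (-1/2)·1 + 16/11·1 + (-1/2)·1 = 1 ✓
b·c: (-1/2)·(-1/14) + 16/11·(-24/7) + (-1/2)·25/9 = -17575/2772 ≠ 1/2 ⇒ order 1.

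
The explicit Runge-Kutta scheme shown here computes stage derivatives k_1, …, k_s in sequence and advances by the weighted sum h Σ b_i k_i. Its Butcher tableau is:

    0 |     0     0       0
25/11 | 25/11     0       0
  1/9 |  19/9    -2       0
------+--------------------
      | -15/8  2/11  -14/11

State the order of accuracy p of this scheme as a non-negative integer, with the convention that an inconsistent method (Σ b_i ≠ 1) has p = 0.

b = (-15/8, 2/11, -14/11)
c = (0, 25/11, 1/9)
Ac = (0, 0, -50/11)
Σ b_i: (-15/8)·1 + 2/11·1 + (-14/11)·1 = -261/88 ≠ 1 ⇒ order 0.

0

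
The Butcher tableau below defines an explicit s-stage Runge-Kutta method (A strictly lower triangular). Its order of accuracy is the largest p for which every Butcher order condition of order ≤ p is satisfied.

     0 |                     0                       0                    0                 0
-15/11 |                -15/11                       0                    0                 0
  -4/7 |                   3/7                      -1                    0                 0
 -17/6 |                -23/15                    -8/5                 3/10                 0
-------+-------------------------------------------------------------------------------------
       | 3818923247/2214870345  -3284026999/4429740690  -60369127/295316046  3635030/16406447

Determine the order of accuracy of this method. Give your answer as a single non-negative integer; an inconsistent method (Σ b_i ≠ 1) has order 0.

3

b = (3818923247/2214870345, -3284026999/4429740690, -60369127/295316046, 3635030/16406447)
c = (0, -15/11, -4/7, -17/6)
Ac = (0, 0, 15/11, 774/385)
Σ b_i: 3818923247/2214870345·1 + (-3284026999/4429740690)·1 + (-60369127/295316046)·1 + 3635030/16406447·1 = 1 ✓
b·c: (-3284026999/4429740690)·(-15/11) + (-60369127/295316046)·(-4/7) + 3635030/16406447·(-17/6) = 1/2 ✓
b·c²: (-3284026999/4429740690)·225/121 + (-60369127/295316046)·16/49 + 3635030/16406447·289/36 = 1/3 ✓
b·Ac: (-60369127/295316046)·15/11 + 3635030/16406447·774/385 = 1/6 ✓
b·c³: (-3284026999/4429740690)·(-3375/1331) + (-60369127/295316046)·(-64/343) + 3635030/16406447·(-4913/216) = -425883882313/136436013252 ≠ 1/4 ⇒ order 3.
b·(c∘Ac): (-60369127/295316046)·(-60/77) + 3635030/16406447·(-2193/385) = -597040172/541412751 ≠ 1/8
b·Ac²: (-60369127/295316046)·(-225/121) + 3635030/16406447·(-85296/29645) = -650249701/2526592838 ≠ 1/12
b·A²c: 3635030/16406447·9/22 = 16357635/180470917 ≠ 1/24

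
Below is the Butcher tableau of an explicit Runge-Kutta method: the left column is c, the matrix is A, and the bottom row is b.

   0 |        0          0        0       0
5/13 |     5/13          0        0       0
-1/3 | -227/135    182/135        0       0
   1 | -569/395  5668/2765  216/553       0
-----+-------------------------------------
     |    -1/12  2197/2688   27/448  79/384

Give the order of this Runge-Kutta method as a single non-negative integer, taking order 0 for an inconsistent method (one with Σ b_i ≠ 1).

4

b = (-1/12, 2197/2688, 27/448, 79/384)
c = (0, 5/13, -1/3, 1)
Ac = (0, 0, 14/27, 52/79)
Σ b_i: (-1/12)·1 + 2197/2688·1 + 27/448·1 + 79/384·1 = 1 ✓
b·c: 2197/2688·5/13 + 27/448·(-1/3) + 79/384·1 = 1/2 ✓
b·c²: 2197/2688·25/169 + 27/448·1/9 + 79/384·1 = 1/3 ✓
b·Ac: 27/448·14/27 + 79/384·52/79 = 1/6 ✓
b·c³: 2197/2688·125/2197 + 27/448·(-1/27) + 79/384·1 = 1/4 ✓
b·(c∘Ac): 27/448·(-14/81) + 79/384·52/79 = 1/8 ✓
b·Ac²: 27/448·70/351 + 79/384·356/1027 = 1/12 ✓
b·A²c: 79/384·16/79 = 1/24 ✓; 4 stages ⇒ order 4.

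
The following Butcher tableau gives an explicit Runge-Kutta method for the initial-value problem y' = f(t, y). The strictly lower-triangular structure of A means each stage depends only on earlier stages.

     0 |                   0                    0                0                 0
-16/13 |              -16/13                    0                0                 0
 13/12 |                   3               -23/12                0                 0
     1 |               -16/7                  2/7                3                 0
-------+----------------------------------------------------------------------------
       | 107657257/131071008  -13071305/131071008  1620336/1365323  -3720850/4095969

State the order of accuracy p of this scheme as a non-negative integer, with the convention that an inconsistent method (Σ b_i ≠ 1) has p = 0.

b = (107657257/131071008, -13071305/131071008, 1620336/1365323, -3720850/4095969)
c = (0, -16/13, 13/12, 1)
Ac = (0, 0, 92/39, 1055/364)
Σ b_i: 107657257/131071008·1 + (-13071305/131071008)·1 + 1620336/1365323·1 + (-3720850/4095969)·1 = 1 ✓
b·c: (-13071305/131071008)·(-16/13) + 1620336/1365323·13/12 + (-3720850/4095969)·1 = 1/2 ✓
b·c²: (-13071305/131071008)·256/169 + 1620336/1365323·169/144 + (-3720850/4095969)·1 = 1/3 ✓
b·Ac: 1620336/1365323·92/39 + (-3720850/4095969)·1055/364 = 1/6 ✓
b·c³: (-13071305/131071008)·(-4096/2197) + 1620336/1365323·2197/1728 + (-3720850/4095969)·1 = 502482997/638971164 ≠ 1/4 ⇒ order 3.
b·(c∘Ac): 1620336/1365323·23/9 + (-3720850/4095969)·1055/364 = 14198117/35498398 ≠ 1/8
b·Ac²: 1620336/1365323·(-1472/507) + (-3720850/4095969)·224503/56784 = -8993116541/1277942328 ≠ 1/12
b·A²c: (-3720850/4095969)·92/13 = -342318200/53247597 ≠ 1/24

3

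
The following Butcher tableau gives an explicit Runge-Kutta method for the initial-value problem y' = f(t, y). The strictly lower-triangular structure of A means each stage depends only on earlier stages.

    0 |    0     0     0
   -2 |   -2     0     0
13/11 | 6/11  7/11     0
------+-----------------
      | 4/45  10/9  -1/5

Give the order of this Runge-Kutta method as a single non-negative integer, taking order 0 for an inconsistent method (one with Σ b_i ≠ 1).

1

b = (4/45, 10/9, -1/5)
c = (0, -2, 13/11)
Ac = (0, 0, -14/11)
Σ b_i: 4/45·1 + 10/9·1 + (-1/5)·1 = 1 ✓
b·c: 10/9·(-2) + (-1/5)·13/11 = -1217/495 ≠ 1/2 ⇒ order 1.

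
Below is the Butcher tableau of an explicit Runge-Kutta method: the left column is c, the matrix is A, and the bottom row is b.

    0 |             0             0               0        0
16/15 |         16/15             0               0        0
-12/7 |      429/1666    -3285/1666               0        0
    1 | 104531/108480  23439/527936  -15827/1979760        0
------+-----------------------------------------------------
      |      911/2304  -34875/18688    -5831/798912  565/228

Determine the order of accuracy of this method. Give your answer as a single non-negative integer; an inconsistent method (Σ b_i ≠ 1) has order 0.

b = (911/2304, -34875/18688, -5831/798912, 565/228)
c = (0, 16/15, -12/7, 1)
Ac = (0, 0, -1752/833, 69/1130)
Σ b_i: 911/2304·1 + (-34875/18688)·1 + (-5831/798912)·1 + 565/228·1 = 1 ✓
b·c: (-34875/18688)·16/15 + (-5831/798912)·(-12/7) + 565/228·1 = 1/2 ✓
b·c²: (-34875/18688)·256/225 + (-5831/798912)·144/49 + 565/228·1 = 1/3 ✓
b·Ac: (-5831/798912)·(-1752/833) + 565/228·69/1130 = 1/6 ✓
b·c³: (-34875/18688)·4096/3375 + (-5831/798912)·(-1728/343) + 565/228·1 = 1/4 ✓
b·(c∘Ac): (-5831/798912)·21024/5831 + 565/228·69/1130 = 1/8 ✓
b·Ac²: (-5831/798912)·(-9344/4165) + 565/228·229/8475 = 1/12 ✓
b·A²c: 565/228·19/1130 = 1/24 ✓; 4 stages ⇒ order 4.

4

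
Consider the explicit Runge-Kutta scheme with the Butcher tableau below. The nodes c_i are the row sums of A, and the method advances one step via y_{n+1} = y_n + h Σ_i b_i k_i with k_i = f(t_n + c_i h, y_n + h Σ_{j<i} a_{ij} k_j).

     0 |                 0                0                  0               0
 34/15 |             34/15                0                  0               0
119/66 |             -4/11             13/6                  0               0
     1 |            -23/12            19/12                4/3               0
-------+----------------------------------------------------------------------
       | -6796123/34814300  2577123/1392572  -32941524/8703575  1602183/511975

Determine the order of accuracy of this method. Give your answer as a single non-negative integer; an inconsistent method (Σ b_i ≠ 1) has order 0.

b = (-6796123/34814300, 2577123/1392572, -32941524/8703575, 1602183/511975)
c = (0, 34/15, 119/66, 1)
Ac = (0, 0, 221/45, 5933/990)
Σ b_i: (-6796123/34814300)·1 + 2577123/1392572·1 + (-32941524/8703575)·1 + 1602183/511975·1 = 1 ✓
b·c: 2577123/1392572·34/15 + (-32941524/8703575)·119/66 + 1602183/511975·1 = 1/2 ✓
b·c²: 2577123/1392572·1156/225 + (-32941524/8703575)·14161/4356 + 1602183/511975·1 = 1/3 ✓
b·Ac: (-32941524/8703575)·221/45 + 1602183/511975·5933/990 = 1/6 ✓
b·c³: 2577123/1392572·39304/3375 + (-32941524/8703575)·1685159/287496 + 1602183/511975·1 = 1265255281/506855250 ≠ 1/4 ⇒ order 3.
b·(c∘Ac): (-32941524/8703575)·26299/2970 + 1602183/511975·5933/990 = -680099467/46077750 ≠ 1/8
b·Ac²: (-32941524/8703575)·7514/675 + 1602183/511975·1018436/81675 = -788228732/253427625 ≠ 1/12
b·A²c: 1602183/511975·884/135 = 472109924/23038875 ≠ 1/24

3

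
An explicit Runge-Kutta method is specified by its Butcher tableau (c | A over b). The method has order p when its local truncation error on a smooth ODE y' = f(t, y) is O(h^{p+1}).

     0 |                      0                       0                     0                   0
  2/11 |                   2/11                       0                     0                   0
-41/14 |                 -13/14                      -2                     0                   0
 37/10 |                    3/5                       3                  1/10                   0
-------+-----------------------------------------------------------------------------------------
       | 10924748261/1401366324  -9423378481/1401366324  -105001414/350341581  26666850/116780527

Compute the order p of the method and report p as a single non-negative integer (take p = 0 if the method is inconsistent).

3

b = (10924748261/1401366324, -9423378481/1401366324, -105001414/350341581, 26666850/116780527)
c = (0, 2/11, -41/14, 37/10)
Ac = (0, 0, -4/11, 389/1540)
Σ b_i: 10924748261/1401366324·1 + (-9423378481/1401366324)·1 + (-105001414/350341581)·1 + 26666850/116780527·1 = 1 ✓
b·c: (-9423378481/1401366324)·2/11 + (-105001414/350341581)·(-41/14) + 26666850/116780527·37/10 = 1/2 ✓
b·c²: (-9423378481/1401366324)·4/121 + (-105001414/350341581)·1681/196 + 26666850/116780527·1369/100 = 1/3 ✓
b·Ac: (-105001414/350341581)·(-4/11) + 26666850/116780527·389/1540 = 1/6 ✓
b·c³: (-9423378481/1401366324)·8/1331 + (-105001414/350341581)·(-68921/2744) + 26666850/116780527·50653/1000 = 856679758598/44960502895 ≠ 1/4 ⇒ order 3.
b·(c∘Ac): (-105001414/350341581)·82/77 + 26666850/116780527·14393/15400 = -1630215067/15415029564 ≠ 1/8
b·Ac²: (-105001414/350341581)·(-8/121) + 26666850/116780527·226921/237160 = 25714580491/107905206948 ≠ 1/12
b·A²c: 26666850/116780527·(-2/55) = -10666740/1284585797 ≠ 1/24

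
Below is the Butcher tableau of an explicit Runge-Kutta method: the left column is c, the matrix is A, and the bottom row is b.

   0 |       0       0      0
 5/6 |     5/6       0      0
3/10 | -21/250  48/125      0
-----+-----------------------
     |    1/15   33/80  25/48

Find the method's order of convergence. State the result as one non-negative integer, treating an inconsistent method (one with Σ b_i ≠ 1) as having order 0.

3

b = (1/15, 33/80, 25/48)
c = (0, 5/6, 3/10)
Ac = (0, 0, 8/25)
Σ b_i: 1/15·1 + 33/80·1 + 25/48·1 = 1 ✓
b·c: 33/80·5/6 + 25/48·3/10 = 1/2 ✓
b·c²: 33/80·25/36 + 25/48·9/100 = 1/3 ✓
b·Ac: 25/48·8/25 = 1/6 ✓; 3 stages ⇒ order 3.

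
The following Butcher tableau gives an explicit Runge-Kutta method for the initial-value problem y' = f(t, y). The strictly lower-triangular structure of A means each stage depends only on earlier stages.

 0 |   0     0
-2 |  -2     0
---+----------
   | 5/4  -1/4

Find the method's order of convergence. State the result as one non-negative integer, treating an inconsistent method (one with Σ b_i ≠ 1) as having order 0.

b = (5/4, -1/4)
c = (0, -2)
Σ b_i: 5/4·1 + (-1/4)·1 = 1 ✓
b·c: (-1/4)·(-2) = 1/2 ✓; 2 stages ⇒ order 2.

2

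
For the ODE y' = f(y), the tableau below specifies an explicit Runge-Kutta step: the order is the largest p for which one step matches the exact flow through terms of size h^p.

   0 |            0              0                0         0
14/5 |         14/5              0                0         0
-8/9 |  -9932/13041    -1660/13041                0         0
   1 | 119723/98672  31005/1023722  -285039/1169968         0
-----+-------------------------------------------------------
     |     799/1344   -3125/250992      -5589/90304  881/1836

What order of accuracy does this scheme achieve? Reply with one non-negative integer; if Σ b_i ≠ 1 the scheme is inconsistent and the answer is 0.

4

b = (799/1344, -3125/250992, -5589/90304, 881/1836)
c = (0, 14/5, -8/9, 1)
Ac = (0, 0, -664/1863, 531/1762)
Σ b_i: 799/1344·1 + (-3125/250992)·1 + (-5589/90304)·1 + 881/1836·1 = 1 ✓
b·c: (-3125/250992)·14/5 + (-5589/90304)·(-8/9) + 881/1836·1 = 1/2 ✓
b·c²: (-3125/250992)·196/25 + (-5589/90304)·64/81 + 881/1836·1 = 1/3 ✓
b·Ac: (-5589/90304)·(-664/1863) + 881/1836·531/1762 = 1/6 ✓
b·c³: (-3125/250992)·2744/125 + (-5589/90304)·(-512/729) + 881/1836·1 = 1/4 ✓
b·(c∘Ac): (-5589/90304)·5312/16767 + 881/1836·531/1762 = 1/8 ✓
b·Ac²: (-5589/90304)·(-9296/9315) + 881/1836·198/4405 = 1/12 ✓
b·A²c: 881/1836·153/1762 = 1/24 ✓; 4 stages ⇒ order 4.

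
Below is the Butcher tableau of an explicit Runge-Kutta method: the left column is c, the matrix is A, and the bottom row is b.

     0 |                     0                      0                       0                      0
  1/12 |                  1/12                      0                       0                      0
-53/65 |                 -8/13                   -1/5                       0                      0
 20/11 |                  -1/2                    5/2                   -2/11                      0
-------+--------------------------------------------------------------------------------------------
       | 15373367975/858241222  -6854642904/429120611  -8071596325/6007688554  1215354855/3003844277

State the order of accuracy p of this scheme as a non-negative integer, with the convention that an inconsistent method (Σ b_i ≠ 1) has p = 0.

b = (15373367975/858241222, -6854642904/429120611, -8071596325/6007688554, 1215354855/3003844277)
c = (0, 1/12, -53/65, 20/11)
Ac = (0, 0, -1/60, 6119/17160)
Σ b_i: 15373367975/858241222·1 + (-6854642904/429120611)·1 + (-8071596325/6007688554)·1 + 1215354855/3003844277·1 = 1 ✓
b·c: (-6854642904/429120611)·1/12 + (-8071596325/6007688554)·(-53/65) + 1215354855/3003844277·20/11 = 1/2 ✓
b·c²: (-6854642904/429120611)·1/144 + (-8071596325/6007688554)·2809/4225 + 1215354855/3003844277·400/121 = 1/3 ✓
b·Ac: (-8071596325/6007688554)·(-1/60) + 1215354855/3003844277·6119/17160 = 1/6 ✓
b·c³: (-6854642904/429120611)·1/1728 + (-8071596325/6007688554)·(-148877/274625) + 1215354855/3003844277·8000/1331 = 69608257103857/22091129054280 ≠ 1/4 ⇒ order 3.
b·(c∘Ac): (-8071596325/6007688554)·53/3900 + 1215354855/3003844277·6119/9438 = 2513531881/10298894664 ≠ 1/8
b·Ac²: (-8071596325/6007688554)·(-1/720) + 1215354855/3003844277·(-1385609/13384800) = -562580817287/14057991216360 ≠ 1/12
b·A²c: 1215354855/3003844277·1/330 = 7365787/6007688554 ≠ 1/24

3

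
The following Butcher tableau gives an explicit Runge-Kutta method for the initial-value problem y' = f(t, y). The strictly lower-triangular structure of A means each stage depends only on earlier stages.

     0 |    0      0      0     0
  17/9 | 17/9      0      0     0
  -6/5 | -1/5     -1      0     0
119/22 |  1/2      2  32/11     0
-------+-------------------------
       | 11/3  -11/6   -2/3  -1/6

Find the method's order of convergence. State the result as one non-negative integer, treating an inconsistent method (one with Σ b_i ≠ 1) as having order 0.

b = (11/3, -11/6, -2/3, -1/6)
c = (0, 17/9, -6/5, 119/22)
Ac = (0, 0, -17/9, 142/495)
Σ b_i: 11/3·1 + (-11/6)·1 + (-2/3)·1 + (-1/6)·1 = 1 ✓
b·c: (-11/6)·17/9 + (-2/3)·(-6/5) + (-1/6)·119/22 = -21173/5940 ≠ 1/2 ⇒ order 1.

1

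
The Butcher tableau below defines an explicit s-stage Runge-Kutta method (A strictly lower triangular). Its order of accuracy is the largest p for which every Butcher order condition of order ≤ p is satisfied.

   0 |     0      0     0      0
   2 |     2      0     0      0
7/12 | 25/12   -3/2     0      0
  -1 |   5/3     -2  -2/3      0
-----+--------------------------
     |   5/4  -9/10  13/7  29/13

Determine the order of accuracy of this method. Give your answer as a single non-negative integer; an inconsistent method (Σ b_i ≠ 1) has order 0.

b = (5/4, -9/10, 13/7, 29/13)
c = (0, 2, 7/12, -1)
Ac = (0, 0, -3, -79/18)
Σ b_i: 5/4·1 + (-9/10)·1 + 13/7·1 + 29/13·1 = 8077/1820 ≠ 1 ⇒ order 0.

0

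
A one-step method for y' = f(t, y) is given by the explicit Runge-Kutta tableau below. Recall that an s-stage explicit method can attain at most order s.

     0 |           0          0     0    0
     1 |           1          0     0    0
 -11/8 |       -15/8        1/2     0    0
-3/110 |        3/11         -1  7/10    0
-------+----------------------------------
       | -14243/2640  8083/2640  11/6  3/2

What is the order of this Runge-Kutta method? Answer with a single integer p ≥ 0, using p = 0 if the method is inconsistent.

b = (-14243/2640, 8083/2640, 11/6, 3/2)
c = (0, 1, -11/8, -3/110)
Ac = (0, 0, 1/2, -157/80)
Σ b_i: (-14243/2640)·1 + 8083/2640·1 + 11/6·1 + 3/2·1 = 1 ✓
b·c: 8083/2640·1 + 11/6·(-11/8) + 3/2·(-3/110) = 1/2 ✓
b·c²: 8083/2640·1 + 11/6·121/64 + 3/2·9/12100 = 7584091/1161600 ≠ 1/3 ⇒ order 2.
b·Ac: 11/6·1/2 + 3/2·(-157/80) = -973/480 ≠ 1/6

2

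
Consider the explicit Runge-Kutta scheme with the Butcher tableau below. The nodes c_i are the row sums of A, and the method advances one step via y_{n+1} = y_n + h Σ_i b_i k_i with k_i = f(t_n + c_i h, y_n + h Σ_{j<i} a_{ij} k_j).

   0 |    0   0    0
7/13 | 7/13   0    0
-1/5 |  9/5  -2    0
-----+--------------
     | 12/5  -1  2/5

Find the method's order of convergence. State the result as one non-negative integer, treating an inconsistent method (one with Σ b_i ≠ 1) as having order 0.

0

b = (12/5, -1, 2/5)
c = (0, 7/13, -1/5)
Ac = (0, 0, -14/13)
Σ b_i: 12/5·1 + (-1)·1 + 2/5·1 = 9/5 ≠ 1 ⇒ order 0.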